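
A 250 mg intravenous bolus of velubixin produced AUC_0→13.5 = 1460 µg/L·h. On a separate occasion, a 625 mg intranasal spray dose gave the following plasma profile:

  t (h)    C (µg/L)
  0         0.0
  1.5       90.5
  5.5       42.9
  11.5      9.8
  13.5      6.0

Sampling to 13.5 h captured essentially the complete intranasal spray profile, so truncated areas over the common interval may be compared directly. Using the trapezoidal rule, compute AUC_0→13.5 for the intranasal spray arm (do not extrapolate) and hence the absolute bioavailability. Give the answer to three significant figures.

Trapezoidal AUC_0→13.5 (intranasal spray):
  [0→1.5]: (0.0+90.5)/2 × 1.5 = 67.875
  [1.5→5.5]: (90.5+42.9)/2 × 4 = 266.8
  [5.5→11.5]: (42.9+9.8)/2 × 6 = 158.1
  [11.5→13.5]: (9.8+6.0)/2 × 2 = 15.8
  Sum = 508.575 µg/L·h
F = (AUC_ev/D_ev)/(AUC_iv/D_iv) = (508.575/625)/(1460/250) = 0.81372/5.84 = 0.1393

F = 0.139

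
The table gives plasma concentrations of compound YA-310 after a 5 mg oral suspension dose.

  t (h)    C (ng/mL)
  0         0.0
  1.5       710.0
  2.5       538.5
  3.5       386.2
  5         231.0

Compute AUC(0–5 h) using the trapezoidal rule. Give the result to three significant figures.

Trapezoidal AUC_0→5:
  [0→1.5]: (0.0+710.0)/2 × 1.5 = 532.5
  [1.5→2.5]: (710.0+538.5)/2 × 1 = 624.25
  [2.5→3.5]: (538.5+386.2)/2 × 1 = 462.35
  [3.5→5]: (386.2+231.0)/2 × 1.5 = 462.9
  Sum = 2082.0 ng/mL·h

AUC = 2080 ng/mL·h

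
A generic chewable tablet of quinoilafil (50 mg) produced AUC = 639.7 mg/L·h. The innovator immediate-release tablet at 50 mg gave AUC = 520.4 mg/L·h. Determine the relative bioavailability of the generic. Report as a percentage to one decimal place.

F_rel = 122.9%

F_rel = (AUC_test/D_test) / (AUC_ref/D_ref)
      = (639.7/50) / (520.4/50)
      = 12.794 / 10.408 = 1.2292 = 122.92%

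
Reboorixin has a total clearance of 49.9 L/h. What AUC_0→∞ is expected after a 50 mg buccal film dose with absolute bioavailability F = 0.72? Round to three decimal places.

AUC_0→∞ = F × Dose / CL
        = 0.72 × 50 / 49.9 = 0.721443 mg/L·h

AUC = 0.721 mg/L·h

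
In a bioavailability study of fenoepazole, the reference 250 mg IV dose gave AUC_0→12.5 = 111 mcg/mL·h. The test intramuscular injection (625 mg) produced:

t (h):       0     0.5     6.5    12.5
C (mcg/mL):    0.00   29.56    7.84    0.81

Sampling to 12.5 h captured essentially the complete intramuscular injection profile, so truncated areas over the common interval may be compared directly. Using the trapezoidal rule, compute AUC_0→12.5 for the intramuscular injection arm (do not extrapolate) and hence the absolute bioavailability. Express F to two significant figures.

F = 0.52

Trapezoidal AUC_0→12.5 (intramuscular injection):
  [0→0.5]: (0.00+29.56)/2 × 0.5 = 7.39
  [0.5→6.5]: (29.56+7.84)/2 × 6 = 112.2
  [6.5→12.5]: (7.84+0.81)/2 × 6 = 25.95
  Sum = 145.54 mcg/mL·h
F = (AUC_ev/D_ev)/(AUC_iv/D_iv) = (145.54/625)/(111/250) = 0.232864/0.444 = 0.5245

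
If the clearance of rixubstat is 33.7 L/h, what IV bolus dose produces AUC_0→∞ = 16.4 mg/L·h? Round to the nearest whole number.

Dose_iv = CL × AUC_0→∞
     = 33.7 × 16.4 = 552.68 mg

Dose = 553 mg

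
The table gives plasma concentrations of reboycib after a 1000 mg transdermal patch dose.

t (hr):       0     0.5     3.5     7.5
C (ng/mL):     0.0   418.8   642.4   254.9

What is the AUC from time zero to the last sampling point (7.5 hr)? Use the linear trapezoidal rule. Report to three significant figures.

Trapezoidal AUC_0→7.5:
  [0→0.5]: (0.0+418.8)/2 × 0.5 = 104.7
  [0.5→3.5]: (418.8+642.4)/2 × 3 = 1591.8
  [3.5→7.5]: (642.4+254.9)/2 × 4 = 1794.6
  Sum = 3491.1 ng/mL·hr

AUC = 3490 ng/mL·hr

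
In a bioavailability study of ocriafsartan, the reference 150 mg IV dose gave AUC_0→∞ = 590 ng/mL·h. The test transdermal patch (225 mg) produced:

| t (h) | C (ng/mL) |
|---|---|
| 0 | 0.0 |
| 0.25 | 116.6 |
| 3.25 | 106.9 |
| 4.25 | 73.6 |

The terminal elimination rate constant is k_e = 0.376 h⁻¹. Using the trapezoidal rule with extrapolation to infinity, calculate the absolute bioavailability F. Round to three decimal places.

Trapezoidal AUC_0→4.25 (transdermal patch):
  [0→0.25]: (0.0+116.6)/2 × 0.25 = 14.575
  [0.25→3.25]: (116.6+106.9)/2 × 3 = 335.25
  [3.25→4.25]: (106.9+73.6)/2 × 1 = 90.25
  Sum = 440.075 ng/mL·h
Tail: C_last/k_e = 73.6/0.376 = 195.745
AUC_0→∞ (transdermal patch) = 440.075 + 195.745 = 635.82 ng/mL·h
F = (AUC_ev/D_ev)/(AUC_iv/D_iv) = (635.82/225)/(590/150) = 2.82587/3.93333 = 0.7184

F = 0.718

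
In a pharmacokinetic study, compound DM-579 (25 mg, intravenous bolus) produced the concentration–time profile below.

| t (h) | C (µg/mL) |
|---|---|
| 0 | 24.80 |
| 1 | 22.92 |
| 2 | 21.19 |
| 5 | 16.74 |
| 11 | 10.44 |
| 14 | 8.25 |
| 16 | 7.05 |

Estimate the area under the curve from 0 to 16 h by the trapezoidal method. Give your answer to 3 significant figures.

Trapezoidal AUC_0→16:
  [0→1]: (24.80+22.92)/2 × 1 = 23.86
  [1→2]: (22.92+21.19)/2 × 1 = 22.055
  [2→5]: (21.19+16.74)/2 × 3 = 56.895
  [5→11]: (16.74+10.44)/2 × 6 = 81.54
  [11→14]: (10.44+8.25)/2 × 3 = 28.035
  [14→16]: (8.25+7.05)/2 × 2 = 15.3
  Sum = 227.685 µg/mL·h

AUC = 228 µg/mL·h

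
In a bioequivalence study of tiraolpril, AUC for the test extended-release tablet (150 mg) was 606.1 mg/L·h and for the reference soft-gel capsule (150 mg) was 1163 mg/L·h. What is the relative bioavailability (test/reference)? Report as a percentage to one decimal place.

F_rel = (AUC_test/D_test) / (AUC_ref/D_ref)
      = (606.1/150) / (1163/150)
      = 4.04067 / 7.75333 = 0.5212 = 52.12%

F_rel = 52.1%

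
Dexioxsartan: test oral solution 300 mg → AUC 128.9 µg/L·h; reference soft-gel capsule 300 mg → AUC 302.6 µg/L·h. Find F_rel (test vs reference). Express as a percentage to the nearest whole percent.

F_rel = 43%

F_rel = (AUC_test/D_test) / (AUC_ref/D_ref)
      = (128.9/300) / (302.6/300)
      = 0.429667 / 1.00867 = 0.4260 = 42.60%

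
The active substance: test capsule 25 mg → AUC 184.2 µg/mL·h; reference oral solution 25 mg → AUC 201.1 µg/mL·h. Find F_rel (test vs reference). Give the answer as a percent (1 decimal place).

F_rel = (AUC_test/D_test) / (AUC_ref/D_ref)
      = (184.2/25) / (201.1/25)
      = 7.368 / 8.044 = 0.9160 = 91.60%

F_rel = 91.6%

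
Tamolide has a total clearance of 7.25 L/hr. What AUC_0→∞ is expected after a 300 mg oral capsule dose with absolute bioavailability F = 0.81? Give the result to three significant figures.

AUC_0→∞ = F × Dose / CL
        = 0.81 × 300 / 7.25 = 33.5172 mg/L·hr

AUC = 33.5 mg/L·hr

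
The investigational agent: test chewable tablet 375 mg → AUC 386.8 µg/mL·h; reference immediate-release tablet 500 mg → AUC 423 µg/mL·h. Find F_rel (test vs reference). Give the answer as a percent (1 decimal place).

F_rel = (AUC_test/D_test) / (AUC_ref/D_ref)
      = (386.8/375) / (423/500)
      = 1.03147 / 0.846 = 1.2192 = 121.92%

F_rel = 121.9%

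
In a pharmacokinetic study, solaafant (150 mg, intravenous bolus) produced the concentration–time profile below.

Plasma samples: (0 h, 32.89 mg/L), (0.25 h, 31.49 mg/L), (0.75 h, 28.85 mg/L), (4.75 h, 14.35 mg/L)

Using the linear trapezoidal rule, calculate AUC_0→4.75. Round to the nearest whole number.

Trapezoidal AUC_0→4.75:
  [0→0.25]: (32.89+31.49)/2 × 0.25 = 8.0475
  [0.25→0.75]: (31.49+28.85)/2 × 0.5 = 15.085
  [0.75→4.75]: (28.85+14.35)/2 × 4 = 86.4
  Sum = 109.5325 mg/L·h

AUC = 110 mg/L·h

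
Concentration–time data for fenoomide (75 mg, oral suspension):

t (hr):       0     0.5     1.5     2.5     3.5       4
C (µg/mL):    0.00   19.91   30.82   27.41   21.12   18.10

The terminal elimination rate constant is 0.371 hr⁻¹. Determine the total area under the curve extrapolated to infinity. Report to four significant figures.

Trapezoidal AUC_0→4:
  [0→0.5]: (0.00+19.91)/2 × 0.5 = 4.9775
  [0.5→1.5]: (19.91+30.82)/2 × 1 = 25.365
  [1.5→2.5]: (30.82+27.41)/2 × 1 = 29.115
  [2.5→3.5]: (27.41+21.12)/2 × 1 = 24.265
  [3.5→4]: (21.12+18.10)/2 × 0.5 = 9.805
  Sum = 93.5275 µg/mL·hr
Extrapolated tail: C_last / k_e = 18.10 / 0.371 = 48.787
AUC_0→∞ = 93.5275 + 48.787 = 142.3145 µg/mL·hr

AUC = 142.3 µg/mL·hr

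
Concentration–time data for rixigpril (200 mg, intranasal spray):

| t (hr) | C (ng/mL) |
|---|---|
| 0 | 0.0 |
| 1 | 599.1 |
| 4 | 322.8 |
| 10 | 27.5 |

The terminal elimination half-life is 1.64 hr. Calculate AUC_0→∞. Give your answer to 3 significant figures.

AUC = 2800 ng/mL·hr

Trapezoidal AUC_0→10:
  [0→1]: (0.0+599.1)/2 × 1 = 299.55
  [1→4]: (599.1+322.8)/2 × 3 = 1382.85
  [4→10]: (322.8+27.5)/2 × 6 = 1050.9
  Sum = 2733.3 ng/mL·hr
k_e = ln2 / t½ = 0.693147 / 1.64 = 0.4227 hr^-1
Extrapolated tail: C_last / k_e = 27.5 / 0.4227 = 65.058
AUC_0→∞ = 2733.3 + 65.058 = 2798.358 ng/mL·hr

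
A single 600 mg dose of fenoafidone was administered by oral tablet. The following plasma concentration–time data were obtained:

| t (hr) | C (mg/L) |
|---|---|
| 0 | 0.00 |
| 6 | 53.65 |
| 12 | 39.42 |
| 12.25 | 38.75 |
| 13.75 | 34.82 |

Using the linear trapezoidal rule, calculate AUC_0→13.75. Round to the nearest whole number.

Trapezoidal AUC_0→13.75:
  [0→6]: (0.00+53.65)/2 × 6 = 160.95
  [6→12]: (53.65+39.42)/2 × 6 = 279.21
  [12→12.25]: (39.42+38.75)/2 × 0.25 = 9.77125
  [12.25→13.75]: (38.75+34.82)/2 × 1.5 = 55.1775
  Sum = 505.10875 mg/L·hr

AUC = 505 mg/L·hr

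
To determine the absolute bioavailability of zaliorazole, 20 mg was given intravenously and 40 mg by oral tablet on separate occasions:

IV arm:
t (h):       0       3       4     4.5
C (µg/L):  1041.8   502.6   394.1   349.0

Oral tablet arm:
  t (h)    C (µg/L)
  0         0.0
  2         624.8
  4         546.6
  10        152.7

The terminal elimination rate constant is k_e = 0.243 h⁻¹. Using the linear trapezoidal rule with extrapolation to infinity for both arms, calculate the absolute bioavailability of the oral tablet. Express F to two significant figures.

F = 0.52

Trapezoidal AUC_0→4.5 (IV):
  [0→3]: (1041.8+502.6)/2 × 3 = 2316.6
  [3→4]: (502.6+394.1)/2 × 1 = 448.35
  [4→4.5]: (394.1+349.0)/2 × 0.5 = 185.775
  Sum = 2950.725 µg/L·h
IV tail: 349.0/0.243 = 1436.214; AUC_iv,0→∞ = 2950.725 + 1436.214 = 4386.939 µg/L·h
Trapezoidal AUC_0→10 (oral tablet):
  [0→2]: (0.0+624.8)/2 × 2 = 624.8
  [2→4]: (624.8+546.6)/2 × 2 = 1171.4
  [4→10]: (546.6+152.7)/2 × 6 = 2097.9
  Sum = 3894.1 µg/L·h
oral tablet tail: 152.7/0.243 = 628.395; AUC_ev,0→∞ = 3894.1 + 628.395 = 4522.495 µg/L·h
F = (AUC_ev/D_ev)/(AUC_iv/D_iv) = (4522.495/40)/(4386.939/20) = 113.062/219.34695 = 0.5154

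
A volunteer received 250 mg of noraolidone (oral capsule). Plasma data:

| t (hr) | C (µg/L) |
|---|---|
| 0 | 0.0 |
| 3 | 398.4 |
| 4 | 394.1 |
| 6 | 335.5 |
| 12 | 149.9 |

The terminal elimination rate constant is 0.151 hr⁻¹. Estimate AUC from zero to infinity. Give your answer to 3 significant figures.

AUC = 4170 µg/L·hr

Trapezoidal AUC_0→12:
  [0→3]: (0.0+398.4)/2 × 3 = 597.6
  [3→4]: (398.4+394.1)/2 × 1 = 396.25
  [4→6]: (394.1+335.5)/2 × 2 = 729.6
  [6→12]: (335.5+149.9)/2 × 6 = 1456.2
  Sum = 3179.65 µg/L·hr
Extrapolated tail: C_last / k_e = 149.9 / 0.151 = 992.715
AUC_0→∞ = 3179.65 + 992.715 = 4172.365 µg/L·hr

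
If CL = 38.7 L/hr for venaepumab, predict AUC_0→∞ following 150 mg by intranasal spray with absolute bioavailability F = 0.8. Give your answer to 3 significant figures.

AUC = 3.10 mg/L·hr

AUC_0→∞ = F × Dose / CL
        = 0.8 × 150 / 38.7 = 3.10078 mg/L·hr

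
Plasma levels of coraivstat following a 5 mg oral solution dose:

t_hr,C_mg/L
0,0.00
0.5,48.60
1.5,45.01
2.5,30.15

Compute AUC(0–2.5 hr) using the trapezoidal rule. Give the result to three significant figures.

Trapezoidal AUC_0→2.5:
  [0→0.5]: (0.00+48.60)/2 × 0.5 = 12.15
  [0.5→1.5]: (48.60+45.01)/2 × 1 = 46.805
  [1.5→2.5]: (45.01+30.15)/2 × 1 = 37.58
  Sum = 96.535 mg/L·hr

AUC = 96.5 mg/L·hr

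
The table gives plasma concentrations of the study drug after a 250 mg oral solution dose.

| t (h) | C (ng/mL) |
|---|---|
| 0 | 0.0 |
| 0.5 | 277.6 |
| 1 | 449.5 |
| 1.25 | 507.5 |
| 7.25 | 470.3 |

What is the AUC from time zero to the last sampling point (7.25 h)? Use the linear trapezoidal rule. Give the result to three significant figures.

Trapezoidal AUC_0→7.25:
  [0→0.5]: (0.0+277.6)/2 × 0.5 = 69.4
  [0.5→1]: (277.6+449.5)/2 × 0.5 = 181.775
  [1→1.25]: (449.5+507.5)/2 × 0.25 = 119.625
  [1.25→7.25]: (507.5+470.3)/2 × 6 = 2933.4
  Sum = 3304.2 ng/mL·h

AUC = 3300 ng/mL·h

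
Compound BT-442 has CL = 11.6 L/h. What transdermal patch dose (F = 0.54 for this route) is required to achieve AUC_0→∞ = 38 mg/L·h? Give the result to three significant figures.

Dose = 816 mg

Dose = CL × AUC_0→∞ / F
     = 11.6 × 38 / 0.54 = 816.296 mg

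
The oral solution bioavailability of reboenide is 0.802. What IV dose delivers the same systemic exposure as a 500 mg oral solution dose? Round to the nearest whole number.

Systemic exposure from an extravascular dose = F × D_ev, so the equivalent IV dose is F × D_ev.
D_iv = F × D_ev = 0.802 × 500 = 401 mg

D_iv = 401 mg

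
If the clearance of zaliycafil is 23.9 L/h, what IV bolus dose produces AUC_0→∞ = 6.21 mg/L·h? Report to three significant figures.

Dose = 148 mg

Dose_iv = CL × AUC_0→∞
     = 23.9 × 6.21 = 148.419 mg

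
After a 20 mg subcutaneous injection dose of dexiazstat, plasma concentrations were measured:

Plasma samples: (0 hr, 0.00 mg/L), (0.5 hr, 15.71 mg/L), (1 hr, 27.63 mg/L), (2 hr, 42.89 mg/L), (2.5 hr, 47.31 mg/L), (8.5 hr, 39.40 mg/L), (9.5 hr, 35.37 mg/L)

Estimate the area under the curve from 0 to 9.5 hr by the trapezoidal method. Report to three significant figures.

Trapezoidal AUC_0→9.5:
  [0→0.5]: (0.00+15.71)/2 × 0.5 = 3.9275
  [0.5→1]: (15.71+27.63)/2 × 0.5 = 10.835
  [1→2]: (27.63+42.89)/2 × 1 = 35.26
  [2→2.5]: (42.89+47.31)/2 × 0.5 = 22.55
  [2.5→8.5]: (47.31+39.40)/2 × 6 = 260.13
  [8.5→9.5]: (39.40+35.37)/2 × 1 = 37.385
  Sum = 370.0875 mg/L·hr

AUC = 370 mg/L·hr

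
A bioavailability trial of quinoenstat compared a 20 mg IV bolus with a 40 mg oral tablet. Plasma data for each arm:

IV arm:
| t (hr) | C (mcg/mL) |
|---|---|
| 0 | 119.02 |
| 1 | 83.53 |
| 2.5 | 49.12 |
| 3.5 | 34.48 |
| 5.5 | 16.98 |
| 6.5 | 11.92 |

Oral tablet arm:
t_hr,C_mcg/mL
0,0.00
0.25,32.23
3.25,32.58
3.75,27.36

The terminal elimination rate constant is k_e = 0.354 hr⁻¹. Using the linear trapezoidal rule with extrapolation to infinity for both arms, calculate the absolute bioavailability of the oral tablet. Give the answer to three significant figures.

Trapezoidal AUC_0→6.5 (IV):
  [0→1]: (119.02+83.53)/2 × 1 = 101.275
  [1→2.5]: (83.53+49.12)/2 × 1.5 = 99.4875
  [2.5→3.5]: (49.12+34.48)/2 × 1 = 41.8
  [3.5→5.5]: (34.48+16.98)/2 × 2 = 51.46
  [5.5→6.5]: (16.98+11.92)/2 × 1 = 14.45
  Sum = 308.4725 mcg/mL·hr
IV tail: 11.92/0.354 = 33.672; AUC_iv,0→∞ = 308.4725 + 33.672 = 342.1445 mcg/mL·hr
Trapezoidal AUC_0→3.75 (oral tablet):
  [0→0.25]: (0.00+32.23)/2 × 0.25 = 4.02875
  [0.25→3.25]: (32.23+32.58)/2 × 3 = 97.215
  [3.25→3.75]: (32.58+27.36)/2 × 0.5 = 14.985
  Sum = 116.22875 mcg/mL·hr
oral tablet tail: 27.36/0.354 = 77.288; AUC_ev,0→∞ = 116.22875 + 77.288 = 193.51675 mcg/mL·hr
F = (AUC_ev/D_ev)/(AUC_iv/D_iv) = (193.51675/40)/(342.1445/20) = 4.83792/17.107225 = 0.2828

F = 0.283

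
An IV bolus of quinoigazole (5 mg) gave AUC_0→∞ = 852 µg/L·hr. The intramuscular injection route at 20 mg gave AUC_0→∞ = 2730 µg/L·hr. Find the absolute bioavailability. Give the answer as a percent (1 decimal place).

F = 80.1%

F = (AUC_ev / D_ev) / (AUC_iv / D_iv)
  = (2730/20) / (852/5)
  = 136.5 / 170.4 = 0.8011
  = 80.11%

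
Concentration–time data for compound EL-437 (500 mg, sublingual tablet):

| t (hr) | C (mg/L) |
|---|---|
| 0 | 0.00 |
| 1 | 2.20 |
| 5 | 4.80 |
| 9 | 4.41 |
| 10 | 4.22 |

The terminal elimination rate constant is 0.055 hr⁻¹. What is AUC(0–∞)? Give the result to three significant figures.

Trapezoidal AUC_0→10:
  [0→1]: (0.00+2.20)/2 × 1 = 1.1
  [1→5]: (2.20+4.80)/2 × 4 = 14.0
  [5→9]: (4.80+4.41)/2 × 4 = 18.42
  [9→10]: (4.41+4.22)/2 × 1 = 4.315
  Sum = 37.835 mg/L·hr
Extrapolated tail: C_last / k_e = 4.22 / 0.055 = 76.727
AUC_0→∞ = 37.835 + 76.727 = 114.562 mg/L·hr

AUC = 115 mg/L·hr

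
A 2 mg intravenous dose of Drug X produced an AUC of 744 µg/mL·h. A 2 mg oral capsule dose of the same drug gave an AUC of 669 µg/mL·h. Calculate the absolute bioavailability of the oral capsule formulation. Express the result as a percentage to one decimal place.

F = 89.9%

F = (AUC_ev / D_ev) / (AUC_iv / D_iv)
  = (669/2) / (744/2)
  = 334.5 / 372 = 0.8992
  = 89.92%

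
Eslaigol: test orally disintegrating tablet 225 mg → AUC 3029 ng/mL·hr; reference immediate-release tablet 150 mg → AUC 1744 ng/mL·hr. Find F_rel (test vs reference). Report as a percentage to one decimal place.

F_rel = (AUC_test/D_test) / (AUC_ref/D_ref)
      = (3029/225) / (1744/150)
      = 13.4622 / 11.6267 = 1.1579 = 115.79%

F_rel = 115.8%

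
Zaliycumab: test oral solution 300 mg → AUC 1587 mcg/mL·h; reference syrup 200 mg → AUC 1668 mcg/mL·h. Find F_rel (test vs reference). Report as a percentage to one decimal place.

F_rel = (AUC_test/D_test) / (AUC_ref/D_ref)
      = (1587/300) / (1668/200)
      = 5.29 / 8.34 = 0.6343 = 63.43%

F_rel = 63.4%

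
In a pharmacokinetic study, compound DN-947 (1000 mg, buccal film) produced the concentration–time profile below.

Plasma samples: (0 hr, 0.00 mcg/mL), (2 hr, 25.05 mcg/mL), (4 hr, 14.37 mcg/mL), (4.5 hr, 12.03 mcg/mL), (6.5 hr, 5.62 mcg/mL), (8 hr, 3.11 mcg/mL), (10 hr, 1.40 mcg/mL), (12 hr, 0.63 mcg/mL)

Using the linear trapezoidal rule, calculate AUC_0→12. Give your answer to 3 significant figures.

AUC = 102 mcg/mL·hr

Trapezoidal AUC_0→12:
  [0→2]: (0.00+25.05)/2 × 2 = 25.05
  [2→4]: (25.05+14.37)/2 × 2 = 39.42
  [4→4.5]: (14.37+12.03)/2 × 0.5 = 6.6
  [4.5→6.5]: (12.03+5.62)/2 × 2 = 17.65
  [6.5→8]: (5.62+3.11)/2 × 1.5 = 6.5475
  [8→10]: (3.11+1.40)/2 × 2 = 4.51
  [10→12]: (1.40+0.63)/2 × 2 = 2.03
  Sum = 101.8075 mcg/mL·hr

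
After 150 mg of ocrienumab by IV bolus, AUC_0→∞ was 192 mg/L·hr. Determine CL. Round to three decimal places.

CL = 0.781 L/hr

CL = Dose_iv / AUC_0→∞
   = 150 / 192 = 0.78125 L/hr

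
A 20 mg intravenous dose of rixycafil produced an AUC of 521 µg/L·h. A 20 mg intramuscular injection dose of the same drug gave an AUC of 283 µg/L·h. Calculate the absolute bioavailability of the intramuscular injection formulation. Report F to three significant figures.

F = (AUC_ev / D_ev) / (AUC_iv / D_iv)
  = (283/20) / (521/20)
  = 14.15 / 26.05 = 0.5432

F = 0.543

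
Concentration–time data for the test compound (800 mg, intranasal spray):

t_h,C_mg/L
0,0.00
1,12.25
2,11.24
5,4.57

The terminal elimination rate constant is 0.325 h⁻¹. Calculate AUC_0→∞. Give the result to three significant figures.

AUC = 55.6 mg/L·h

Trapezoidal AUC_0→5:
  [0→1]: (0.00+12.25)/2 × 1 = 6.125
  [1→2]: (12.25+11.24)/2 × 1 = 11.745
  [2→5]: (11.24+4.57)/2 × 3 = 23.715
  Sum = 41.585 mg/L·h
Extrapolated tail: C_last / k_e = 4.57 / 0.325 = 14.062
AUC_0→∞ = 41.585 + 14.062 = 55.647 mg/L·h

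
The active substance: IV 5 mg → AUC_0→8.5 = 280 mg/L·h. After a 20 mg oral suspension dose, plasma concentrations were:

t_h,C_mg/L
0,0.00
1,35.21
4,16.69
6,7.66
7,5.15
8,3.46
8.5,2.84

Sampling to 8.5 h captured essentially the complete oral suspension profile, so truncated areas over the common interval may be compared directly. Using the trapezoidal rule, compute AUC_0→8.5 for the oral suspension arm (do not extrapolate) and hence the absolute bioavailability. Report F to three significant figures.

Trapezoidal AUC_0→8.5 (oral suspension):
  [0→1]: (0.00+35.21)/2 × 1 = 17.605
  [1→4]: (35.21+16.69)/2 × 3 = 77.85
  [4→6]: (16.69+7.66)/2 × 2 = 24.35
  [6→7]: (7.66+5.15)/2 × 1 = 6.405
  [7→8]: (5.15+3.46)/2 × 1 = 4.305
  [8→8.5]: (3.46+2.84)/2 × 0.5 = 1.575
  Sum = 132.09 mg/L·h
F = (AUC_ev/D_ev)/(AUC_iv/D_iv) = (132.09/20)/(280/5) = 6.6045/56 = 0.1179

F = 0.118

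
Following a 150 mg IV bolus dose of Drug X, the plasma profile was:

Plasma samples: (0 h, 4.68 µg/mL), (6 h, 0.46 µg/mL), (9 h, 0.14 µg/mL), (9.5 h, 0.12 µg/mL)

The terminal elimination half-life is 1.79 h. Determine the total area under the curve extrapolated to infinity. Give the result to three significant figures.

Trapezoidal AUC_0→9.5:
  [0→6]: (4.68+0.46)/2 × 6 = 15.42
  [6→9]: (0.46+0.14)/2 × 3 = 0.9
  [9→9.5]: (0.14+0.12)/2 × 0.5 = 0.065
  Sum = 16.385 µg/mL·h
k_e = ln2 / t½ = 0.693147 / 1.79 = 0.3872 h^-1
Extrapolated tail: C_last / k_e = 0.12 / 0.3872 = 0.310
AUC_0→∞ = 16.385 + 0.310 = 16.695 µg/mL·h

AUC = 16.7 µg/mL·h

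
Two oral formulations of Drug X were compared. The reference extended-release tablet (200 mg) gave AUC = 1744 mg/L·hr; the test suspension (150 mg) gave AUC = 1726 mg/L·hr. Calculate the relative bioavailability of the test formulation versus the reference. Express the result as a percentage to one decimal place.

F_rel = (AUC_test/D_test) / (AUC_ref/D_ref)
      = (1726/150) / (1744/200)
      = 11.5067 / 8.72 = 1.3196 = 131.96%

F_rel = 132.0%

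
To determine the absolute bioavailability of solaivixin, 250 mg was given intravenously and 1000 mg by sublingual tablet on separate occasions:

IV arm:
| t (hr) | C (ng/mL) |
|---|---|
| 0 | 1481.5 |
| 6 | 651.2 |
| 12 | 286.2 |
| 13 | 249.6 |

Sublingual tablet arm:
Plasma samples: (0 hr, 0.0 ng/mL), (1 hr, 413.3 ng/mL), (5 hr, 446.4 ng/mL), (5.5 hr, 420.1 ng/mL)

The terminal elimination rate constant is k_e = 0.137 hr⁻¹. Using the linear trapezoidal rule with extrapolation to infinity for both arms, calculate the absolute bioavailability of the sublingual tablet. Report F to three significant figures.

Trapezoidal AUC_0→13 (IV):
  [0→6]: (1481.5+651.2)/2 × 6 = 6398.1
  [6→12]: (651.2+286.2)/2 × 6 = 2812.2
  [12→13]: (286.2+249.6)/2 × 1 = 267.9
  Sum = 9478.2 ng/mL·hr
IV tail: 249.6/0.137 = 1821.898; AUC_iv,0→∞ = 9478.2 + 1821.898 = 11300.098 ng/mL·hr
Trapezoidal AUC_0→5.5 (sublingual tablet):
  [0→1]: (0.0+413.3)/2 × 1 = 206.65
  [1→5]: (413.3+446.4)/2 × 4 = 1719.4
  [5→5.5]: (446.4+420.1)/2 × 0.5 = 216.625
  Sum = 2142.675 ng/mL·hr
sublingual tablet tail: 420.1/0.137 = 3066.423; AUC_ev,0→∞ = 2142.675 + 3066.423 = 5209.098 ng/mL·hr
F = (AUC_ev/D_ev)/(AUC_iv/D_iv) = (5209.098/1000)/(11300.098/250) = 5.209098/45.200392 = 0.1152

F = 0.115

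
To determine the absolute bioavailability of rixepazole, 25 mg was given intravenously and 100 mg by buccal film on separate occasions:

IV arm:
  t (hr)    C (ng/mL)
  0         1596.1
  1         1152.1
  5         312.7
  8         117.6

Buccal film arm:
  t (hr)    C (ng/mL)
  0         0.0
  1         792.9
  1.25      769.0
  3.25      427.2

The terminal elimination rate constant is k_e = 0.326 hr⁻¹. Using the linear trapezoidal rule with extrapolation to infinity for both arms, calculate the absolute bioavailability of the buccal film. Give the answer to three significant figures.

Trapezoidal AUC_0→8 (IV):
  [0→1]: (1596.1+1152.1)/2 × 1 = 1374.1
  [1→5]: (1152.1+312.7)/2 × 4 = 2929.6
  [5→8]: (312.7+117.6)/2 × 3 = 645.45
  Sum = 4949.15 ng/mL·hr
IV tail: 117.6/0.326 = 360.736; AUC_iv,0→∞ = 4949.15 + 360.736 = 5309.886 ng/mL·hr
Trapezoidal AUC_0→3.25 (buccal film):
  [0→1]: (0.0+792.9)/2 × 1 = 396.45
  [1→1.25]: (792.9+769.0)/2 × 0.25 = 195.2375
  [1.25→3.25]: (769.0+427.2)/2 × 2 = 1196.2
  Sum = 1787.8875 ng/mL·hr
buccal film tail: 427.2/0.326 = 1310.429; AUC_ev,0→∞ = 1787.8875 + 1310.429 = 3098.3165 ng/mL·hr
F = (AUC_ev/D_ev)/(AUC_iv/D_iv) = (3098.3165/100)/(5309.886/25) = 30.983165/212.39544 = 0.1459

F = 0.146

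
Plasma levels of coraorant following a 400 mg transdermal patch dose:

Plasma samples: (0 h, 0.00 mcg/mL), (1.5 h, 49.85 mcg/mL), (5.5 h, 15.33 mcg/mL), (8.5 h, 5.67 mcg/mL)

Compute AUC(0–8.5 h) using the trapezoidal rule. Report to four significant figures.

AUC = 199.2 mcg/mL·h

Trapezoidal AUC_0→8.5:
  [0→1.5]: (0.00+49.85)/2 × 1.5 = 37.3875
  [1.5→5.5]: (49.85+15.33)/2 × 4 = 130.36
  [5.5→8.5]: (15.33+5.67)/2 × 3 = 31.5
  Sum = 199.2475 mcg/mL·h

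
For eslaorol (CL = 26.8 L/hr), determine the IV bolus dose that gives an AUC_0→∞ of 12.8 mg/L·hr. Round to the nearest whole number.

Dose_iv = CL × AUC_0→∞
     = 26.8 × 12.8 = 343.04 mg

Dose = 343 mg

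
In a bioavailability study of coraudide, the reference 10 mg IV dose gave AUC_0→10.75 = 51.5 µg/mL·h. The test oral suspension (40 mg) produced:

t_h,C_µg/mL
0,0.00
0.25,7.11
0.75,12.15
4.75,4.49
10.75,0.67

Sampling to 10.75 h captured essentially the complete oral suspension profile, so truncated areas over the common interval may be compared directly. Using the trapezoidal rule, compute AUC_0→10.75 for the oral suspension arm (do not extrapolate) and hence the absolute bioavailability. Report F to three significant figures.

F = 0.264

Trapezoidal AUC_0→10.75 (oral suspension):
  [0→0.25]: (0.00+7.11)/2 × 0.25 = 0.88875
  [0.25→0.75]: (7.11+12.15)/2 × 0.5 = 4.815
  [0.75→4.75]: (12.15+4.49)/2 × 4 = 33.28
  [4.75→10.75]: (4.49+0.67)/2 × 6 = 15.48
  Sum = 54.46375 µg/mL·h
F = (AUC_ev/D_ev)/(AUC_iv/D_iv) = (54.46375/40)/(51.5/10) = 1.36159/5.15 = 0.2644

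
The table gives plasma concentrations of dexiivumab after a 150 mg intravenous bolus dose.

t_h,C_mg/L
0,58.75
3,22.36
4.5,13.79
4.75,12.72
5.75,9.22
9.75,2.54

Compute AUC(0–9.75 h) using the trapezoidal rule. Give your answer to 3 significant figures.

Trapezoidal AUC_0→9.75:
  [0→3]: (58.75+22.36)/2 × 3 = 121.665
  [3→4.5]: (22.36+13.79)/2 × 1.5 = 27.1125
  [4.5→4.75]: (13.79+12.72)/2 × 0.25 = 3.31375
  [4.75→5.75]: (12.72+9.22)/2 × 1 = 10.97
  [5.75→9.75]: (9.22+2.54)/2 × 4 = 23.52
  Sum = 186.58125 mg/L·h

AUC = 187 mg/L·h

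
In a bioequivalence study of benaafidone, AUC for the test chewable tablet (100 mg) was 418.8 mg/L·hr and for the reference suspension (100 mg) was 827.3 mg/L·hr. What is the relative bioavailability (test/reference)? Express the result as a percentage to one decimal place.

F_rel = (AUC_test/D_test) / (AUC_ref/D_ref)
      = (418.8/100) / (827.3/100)
      = 4.188 / 8.273 = 0.5062 = 50.62%

F_rel = 50.6%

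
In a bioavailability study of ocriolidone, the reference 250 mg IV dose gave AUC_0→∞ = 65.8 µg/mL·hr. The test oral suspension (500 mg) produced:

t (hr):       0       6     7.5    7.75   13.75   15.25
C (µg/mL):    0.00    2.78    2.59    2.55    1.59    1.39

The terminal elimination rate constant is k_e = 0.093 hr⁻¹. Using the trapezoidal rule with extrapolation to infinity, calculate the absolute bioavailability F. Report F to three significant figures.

F = 0.324

Trapezoidal AUC_0→15.25 (oral suspension):
  [0→6]: (0.00+2.78)/2 × 6 = 8.34
  [6→7.5]: (2.78+2.59)/2 × 1.5 = 4.0275
  [7.5→7.75]: (2.59+2.55)/2 × 0.25 = 0.6425
  [7.75→13.75]: (2.55+1.59)/2 × 6 = 12.42
  [13.75→15.25]: (1.59+1.39)/2 × 1.5 = 2.235
  Sum = 27.665 µg/mL·hr
Tail: C_last/k_e = 1.39/0.093 = 14.946
AUC_0→∞ (oral suspension) = 27.665 + 14.946 = 42.611 µg/mL·hr
F = (AUC_ev/D_ev)/(AUC_iv/D_iv) = (42.611/500)/(65.8/250) = 0.085222/0.2632 = 0.3238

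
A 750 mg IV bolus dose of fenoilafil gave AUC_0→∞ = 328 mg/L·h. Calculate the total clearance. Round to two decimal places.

CL = Dose_iv / AUC_0→∞
   = 750 / 328 = 2.28659 L/h

CL = 2.29 L/h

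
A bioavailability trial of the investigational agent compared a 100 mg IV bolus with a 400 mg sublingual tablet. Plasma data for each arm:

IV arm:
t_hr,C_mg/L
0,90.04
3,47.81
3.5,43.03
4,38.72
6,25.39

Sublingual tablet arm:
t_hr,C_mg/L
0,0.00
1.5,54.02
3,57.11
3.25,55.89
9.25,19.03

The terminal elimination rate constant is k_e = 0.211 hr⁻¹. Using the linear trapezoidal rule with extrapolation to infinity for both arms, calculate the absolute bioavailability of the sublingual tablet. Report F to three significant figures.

F = 0.261

Trapezoidal AUC_0→6 (IV):
  [0→3]: (90.04+47.81)/2 × 3 = 206.775
  [3→3.5]: (47.81+43.03)/2 × 0.5 = 22.71
  [3.5→4]: (43.03+38.72)/2 × 0.5 = 20.4375
  [4→6]: (38.72+25.39)/2 × 2 = 64.11
  Sum = 314.0325 mg/L·hr
IV tail: 25.39/0.211 = 120.332; AUC_iv,0→∞ = 314.0325 + 120.332 = 434.3645 mg/L·hr
Trapezoidal AUC_0→9.25 (sublingual tablet):
  [0→1.5]: (0.00+54.02)/2 × 1.5 = 40.515
  [1.5→3]: (54.02+57.11)/2 × 1.5 = 83.3475
  [3→3.25]: (57.11+55.89)/2 × 0.25 = 14.125
  [3.25→9.25]: (55.89+19.03)/2 × 6 = 224.76
  Sum = 362.7475 mg/L·hr
sublingual tablet tail: 19.03/0.211 = 90.190; AUC_ev,0→∞ = 362.7475 + 90.190 = 452.9375 mg/L·hr
F = (AUC_ev/D_ev)/(AUC_iv/D_iv) = (452.9375/400)/(434.3645/100) = 1.13234/4.343645 = 0.2607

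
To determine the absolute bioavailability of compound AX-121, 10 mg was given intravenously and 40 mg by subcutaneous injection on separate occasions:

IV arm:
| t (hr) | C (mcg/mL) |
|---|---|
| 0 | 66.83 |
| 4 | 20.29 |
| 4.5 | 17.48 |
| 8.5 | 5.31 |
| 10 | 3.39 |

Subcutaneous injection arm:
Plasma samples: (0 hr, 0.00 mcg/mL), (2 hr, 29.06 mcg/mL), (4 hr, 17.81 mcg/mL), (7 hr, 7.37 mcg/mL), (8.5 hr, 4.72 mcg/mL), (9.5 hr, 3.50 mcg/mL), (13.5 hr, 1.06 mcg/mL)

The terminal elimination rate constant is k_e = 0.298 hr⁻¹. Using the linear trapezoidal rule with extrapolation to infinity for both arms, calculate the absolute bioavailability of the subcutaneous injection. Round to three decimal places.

Trapezoidal AUC_0→10 (IV):
  [0→4]: (66.83+20.29)/2 × 4 = 174.24
  [4→4.5]: (20.29+17.48)/2 × 0.5 = 9.4425
  [4.5→8.5]: (17.48+5.31)/2 × 4 = 45.58
  [8.5→10]: (5.31+3.39)/2 × 1.5 = 6.525
  Sum = 235.7875 mcg/mL·hr
IV tail: 3.39/0.298 = 11.376; AUC_iv,0→∞ = 235.7875 + 11.376 = 247.1635 mcg/mL·hr
Trapezoidal AUC_0→13.5 (subcutaneous injection):
  [0→2]: (0.00+29.06)/2 × 2 = 29.06
  [2→4]: (29.06+17.81)/2 × 2 = 46.87
  [4→7]: (17.81+7.37)/2 × 3 = 37.77
  [7→8.5]: (7.37+4.72)/2 × 1.5 = 9.0675
  [8.5→9.5]: (4.72+3.50)/2 × 1 = 4.11
  [9.5→13.5]: (3.50+1.06)/2 × 4 = 9.12
  Sum = 135.9975 mcg/mL·hr
subcutaneous injection tail: 1.06/0.298 = 3.557; AUC_ev,0→∞ = 135.9975 + 3.557 = 139.5545 mcg/mL·hr
F = (AUC_ev/D_ev)/(AUC_iv/D_iv) = (139.5545/40)/(247.1635/10) = 3.4888625/24.71635 = 0.1412

F = 0.141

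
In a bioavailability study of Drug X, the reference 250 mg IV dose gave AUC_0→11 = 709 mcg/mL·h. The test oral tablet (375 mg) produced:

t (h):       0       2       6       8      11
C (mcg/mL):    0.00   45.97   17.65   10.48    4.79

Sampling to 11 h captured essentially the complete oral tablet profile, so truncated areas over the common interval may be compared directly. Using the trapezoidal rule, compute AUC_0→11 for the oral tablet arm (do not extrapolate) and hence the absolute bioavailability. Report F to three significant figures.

F = 0.211

Trapezoidal AUC_0→11 (oral tablet):
  [0→2]: (0.00+45.97)/2 × 2 = 45.97
  [2→6]: (45.97+17.65)/2 × 4 = 127.24
  [6→8]: (17.65+10.48)/2 × 2 = 28.13
  [8→11]: (10.48+4.79)/2 × 3 = 22.905
  Sum = 224.245 mcg/mL·h
F = (AUC_ev/D_ev)/(AUC_iv/D_iv) = (224.245/375)/(709/250) = 0.597987/2.836 = 0.2109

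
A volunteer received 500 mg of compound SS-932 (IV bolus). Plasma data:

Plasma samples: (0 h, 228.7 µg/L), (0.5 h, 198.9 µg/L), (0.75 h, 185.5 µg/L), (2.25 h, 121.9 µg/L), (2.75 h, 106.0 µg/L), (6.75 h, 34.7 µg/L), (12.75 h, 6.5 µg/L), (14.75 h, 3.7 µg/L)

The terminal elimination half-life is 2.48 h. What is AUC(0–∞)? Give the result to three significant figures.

AUC = 871 µg/L·h

Trapezoidal AUC_0→14.75:
  [0→0.5]: (228.7+198.9)/2 × 0.5 = 106.9
  [0.5→0.75]: (198.9+185.5)/2 × 0.25 = 48.05
  [0.75→2.25]: (185.5+121.9)/2 × 1.5 = 230.55
  [2.25→2.75]: (121.9+106.0)/2 × 0.5 = 56.975
  [2.75→6.75]: (106.0+34.7)/2 × 4 = 281.4
  [6.75→12.75]: (34.7+6.5)/2 × 6 = 123.6
  [12.75→14.75]: (6.5+3.7)/2 × 2 = 10.2
  Sum = 857.675 µg/L·h
k_e = ln2 / t½ = 0.693147 / 2.48 = 0.2795 h^-1
Extrapolated tail: C_last / k_e = 3.7 / 0.2795 = 13.238
AUC_0→∞ = 857.675 + 13.238 = 870.913 µg/L·h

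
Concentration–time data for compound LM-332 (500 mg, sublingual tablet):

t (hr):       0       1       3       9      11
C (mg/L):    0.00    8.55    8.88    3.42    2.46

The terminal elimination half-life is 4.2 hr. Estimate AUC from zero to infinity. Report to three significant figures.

AUC = 79.4 mg/L·hr

Trapezoidal AUC_0→11:
  [0→1]: (0.00+8.55)/2 × 1 = 4.275
  [1→3]: (8.55+8.88)/2 × 2 = 17.43
  [3→9]: (8.88+3.42)/2 × 6 = 36.9
  [9→11]: (3.42+2.46)/2 × 2 = 5.88
  Sum = 64.485 mg/L·hr
k_e = ln2 / t½ = 0.693147 / 4.2 = 0.1650 hr^-1
Extrapolated tail: C_last / k_e = 2.46 / 0.165 = 14.909
AUC_0→∞ = 64.485 + 14.909 = 79.394 mg/L·hr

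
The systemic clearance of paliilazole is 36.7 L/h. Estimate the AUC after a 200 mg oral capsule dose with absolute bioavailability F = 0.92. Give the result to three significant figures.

AUC = 5.01 mg/L·h

AUC_0→∞ = F × Dose / CL
        = 0.92 × 200 / 36.7 = 5.01362 mg/L·h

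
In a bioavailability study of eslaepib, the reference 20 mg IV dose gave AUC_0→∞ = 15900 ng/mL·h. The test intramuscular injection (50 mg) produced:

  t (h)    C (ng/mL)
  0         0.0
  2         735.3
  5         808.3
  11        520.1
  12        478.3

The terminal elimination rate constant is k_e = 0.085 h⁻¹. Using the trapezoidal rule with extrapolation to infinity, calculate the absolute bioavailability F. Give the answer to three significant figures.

F = 0.331

Trapezoidal AUC_0→12 (intramuscular injection):
  [0→2]: (0.0+735.3)/2 × 2 = 735.3
  [2→5]: (735.3+808.3)/2 × 3 = 2315.4
  [5→11]: (808.3+520.1)/2 × 6 = 3985.2
  [11→12]: (520.1+478.3)/2 × 1 = 499.2
  Sum = 7535.1 ng/mL·h
Tail: C_last/k_e = 478.3/0.085 = 5627.059
AUC_0→∞ (intramuscular injection) = 7535.1 + 5627.059 = 13162.159 ng/mL·h
F = (AUC_ev/D_ev)/(AUC_iv/D_iv) = (13162.159/50)/(15900/20) = 263.24318/795 = 0.3311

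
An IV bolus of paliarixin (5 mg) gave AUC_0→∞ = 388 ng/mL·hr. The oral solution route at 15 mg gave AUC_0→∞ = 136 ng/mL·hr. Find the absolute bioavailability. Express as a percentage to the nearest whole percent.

F = 12%

F = (AUC_ev / D_ev) / (AUC_iv / D_iv)
  = (136/15) / (388/5)
  = 9.06667 / 77.6 = 0.1168
  = 11.68%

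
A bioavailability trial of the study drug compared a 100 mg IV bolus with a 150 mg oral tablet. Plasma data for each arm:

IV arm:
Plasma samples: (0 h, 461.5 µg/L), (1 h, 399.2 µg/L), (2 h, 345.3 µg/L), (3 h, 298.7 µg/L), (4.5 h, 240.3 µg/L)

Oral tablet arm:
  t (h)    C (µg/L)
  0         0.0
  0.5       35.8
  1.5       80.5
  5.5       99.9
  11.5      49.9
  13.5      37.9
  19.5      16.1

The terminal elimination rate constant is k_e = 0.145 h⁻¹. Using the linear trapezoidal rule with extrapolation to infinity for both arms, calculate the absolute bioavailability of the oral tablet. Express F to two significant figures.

Trapezoidal AUC_0→4.5 (IV):
  [0→1]: (461.5+399.2)/2 × 1 = 430.35
  [1→2]: (399.2+345.3)/2 × 1 = 372.25
  [2→3]: (345.3+298.7)/2 × 1 = 322.0
  [3→4.5]: (298.7+240.3)/2 × 1.5 = 404.25
  Sum = 1528.85 µg/L·h
IV tail: 240.3/0.145 = 1657.241; AUC_iv,0→∞ = 1528.85 + 1657.241 = 3186.091 µg/L·h
Trapezoidal AUC_0→19.5 (oral tablet):
  [0→0.5]: (0.0+35.8)/2 × 0.5 = 8.95
  [0.5→1.5]: (35.8+80.5)/2 × 1 = 58.15
  [1.5→5.5]: (80.5+99.9)/2 × 4 = 360.8
  [5.5→11.5]: (99.9+49.9)/2 × 6 = 449.4
  [11.5→13.5]: (49.9+37.9)/2 × 2 = 87.8
  [13.5→19.5]: (37.9+16.1)/2 × 6 = 162.0
  Sum = 1127.1 µg/L·h
oral tablet tail: 16.1/0.145 = 111.034; AUC_ev,0→∞ = 1127.1 + 111.034 = 1238.134 µg/L·h
F = (AUC_ev/D_ev)/(AUC_iv/D_iv) = (1238.134/150)/(3186.091/100) = 8.25423/31.86091 = 0.2591

F = 0.26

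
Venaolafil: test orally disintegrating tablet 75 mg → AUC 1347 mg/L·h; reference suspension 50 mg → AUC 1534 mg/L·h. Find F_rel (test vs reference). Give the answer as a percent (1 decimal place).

F_rel = 58.5%

F_rel = (AUC_test/D_test) / (AUC_ref/D_ref)
      = (1347/75) / (1534/50)
      = 17.96 / 30.68 = 0.5854 = 58.54%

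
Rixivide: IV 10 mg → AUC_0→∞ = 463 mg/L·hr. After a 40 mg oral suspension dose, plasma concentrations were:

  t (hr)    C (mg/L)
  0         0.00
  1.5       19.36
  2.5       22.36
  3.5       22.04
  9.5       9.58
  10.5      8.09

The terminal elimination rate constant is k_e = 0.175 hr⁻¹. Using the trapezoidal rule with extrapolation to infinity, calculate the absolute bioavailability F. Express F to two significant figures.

F = 0.11

Trapezoidal AUC_0→10.5 (oral suspension):
  [0→1.5]: (0.00+19.36)/2 × 1.5 = 14.52
  [1.5→2.5]: (19.36+22.36)/2 × 1 = 20.86
  [2.5→3.5]: (22.36+22.04)/2 × 1 = 22.2
  [3.5→9.5]: (22.04+9.58)/2 × 6 = 94.86
  [9.5→10.5]: (9.58+8.09)/2 × 1 = 8.835
  Sum = 161.275 mg/L·hr
Tail: C_last/k_e = 8.09/0.175 = 46.229
AUC_0→∞ (oral suspension) = 161.275 + 46.229 = 207.504 mg/L·hr
F = (AUC_ev/D_ev)/(AUC_iv/D_iv) = (207.504/40)/(463/10) = 5.1876/46.3 = 0.1120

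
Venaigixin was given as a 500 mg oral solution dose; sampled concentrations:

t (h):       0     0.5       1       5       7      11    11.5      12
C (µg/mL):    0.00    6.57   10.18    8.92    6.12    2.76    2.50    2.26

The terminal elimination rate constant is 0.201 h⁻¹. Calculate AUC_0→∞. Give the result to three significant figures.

Trapezoidal AUC_0→12:
  [0→0.5]: (0.00+6.57)/2 × 0.5 = 1.6425
  [0.5→1]: (6.57+10.18)/2 × 0.5 = 4.1875
  [1→5]: (10.18+8.92)/2 × 4 = 38.2
  [5→7]: (8.92+6.12)/2 × 2 = 15.04
  [7→11]: (6.12+2.76)/2 × 4 = 17.76
  [11→11.5]: (2.76+2.50)/2 × 0.5 = 1.315
  [11.5→12]: (2.50+2.26)/2 × 0.5 = 1.19
  Sum = 79.335 µg/mL·h
Extrapolated tail: C_last / k_e = 2.26 / 0.201 = 11.244
AUC_0→∞ = 79.335 + 11.244 = 90.579 µg/mL·h

AUC = 90.6 µg/mL·h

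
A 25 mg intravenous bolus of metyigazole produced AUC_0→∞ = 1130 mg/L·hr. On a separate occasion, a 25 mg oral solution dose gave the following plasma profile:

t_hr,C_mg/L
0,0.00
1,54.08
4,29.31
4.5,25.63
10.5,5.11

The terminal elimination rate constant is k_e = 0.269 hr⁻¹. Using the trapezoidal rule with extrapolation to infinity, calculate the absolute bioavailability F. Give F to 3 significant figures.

Trapezoidal AUC_0→10.5 (oral solution):
  [0→1]: (0.00+54.08)/2 × 1 = 27.04
  [1→4]: (54.08+29.31)/2 × 3 = 125.085
  [4→4.5]: (29.31+25.63)/2 × 0.5 = 13.735
  [4.5→10.5]: (25.63+5.11)/2 × 6 = 92.22
  Sum = 258.08 mg/L·hr
Tail: C_last/k_e = 5.11/0.269 = 18.996
AUC_0→∞ (oral solution) = 258.08 + 18.996 = 277.076 mg/L·hr
F = (AUC_ev/D_ev)/(AUC_iv/D_iv) = (277.076/25)/(1130/25) = 11.08304/45.2 = 0.2452

F = 0.245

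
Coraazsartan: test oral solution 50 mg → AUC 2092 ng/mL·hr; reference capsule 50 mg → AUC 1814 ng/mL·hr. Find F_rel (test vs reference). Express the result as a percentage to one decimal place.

F_rel = 115.3%

F_rel = (AUC_test/D_test) / (AUC_ref/D_ref)
      = (2092/50) / (1814/50)
      = 41.84 / 36.28 = 1.1533 = 115.33%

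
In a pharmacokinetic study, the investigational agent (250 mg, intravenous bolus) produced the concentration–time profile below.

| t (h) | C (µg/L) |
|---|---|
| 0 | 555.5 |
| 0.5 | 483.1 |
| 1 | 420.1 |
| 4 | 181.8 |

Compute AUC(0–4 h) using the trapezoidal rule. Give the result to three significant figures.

AUC = 1390 µg/L·h

Trapezoidal AUC_0→4:
  [0→0.5]: (555.5+483.1)/2 × 0.5 = 259.65
  [0.5→1]: (483.1+420.1)/2 × 0.5 = 225.8
  [1→4]: (420.1+181.8)/2 × 3 = 902.85
  Sum = 1388.3 µg/L·h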